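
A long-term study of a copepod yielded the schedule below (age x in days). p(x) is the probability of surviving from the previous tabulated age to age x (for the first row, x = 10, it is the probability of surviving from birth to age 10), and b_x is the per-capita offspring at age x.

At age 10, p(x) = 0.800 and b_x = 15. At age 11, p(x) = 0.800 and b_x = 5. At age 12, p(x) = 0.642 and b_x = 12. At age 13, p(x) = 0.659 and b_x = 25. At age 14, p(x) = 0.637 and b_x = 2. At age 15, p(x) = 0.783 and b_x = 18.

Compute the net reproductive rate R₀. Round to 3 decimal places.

29.676

Survivorship from birth: l_x = p_10·p_11·…·p_x.
  l_10 = 0.80000
  l_11 = 0.64000
  l_12 = 0.41088
  l_13 = 0.27077
  l_14 = 0.17248
  l_15 = 0.13505
R₀ = Σ l_x b_x:
  age 10: 0.80000 × 15 = 12.0000
  age 11: 0.64000 × 5 = 3.2000
  age 12: 0.41088 × 12 = 4.9306
  age 13: 0.27077 × 25 = 6.7693
  age 14: 0.17248 × 2 = 0.3450
  age 15: 0.13505 × 18 = 2.4309
R₀ = 12.0000 + 3.2000 + 4.9306 + 6.7693 + 0.3450 + 2.4309 = 29.6757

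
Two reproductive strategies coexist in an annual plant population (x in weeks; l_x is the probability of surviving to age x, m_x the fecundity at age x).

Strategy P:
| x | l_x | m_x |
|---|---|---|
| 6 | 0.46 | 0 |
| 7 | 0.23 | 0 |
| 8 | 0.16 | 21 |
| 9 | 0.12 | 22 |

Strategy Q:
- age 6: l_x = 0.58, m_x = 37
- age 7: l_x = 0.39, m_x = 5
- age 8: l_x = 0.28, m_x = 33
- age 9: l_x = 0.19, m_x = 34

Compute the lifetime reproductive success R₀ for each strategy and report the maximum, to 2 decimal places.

Strategy P: R₀ = 0.46×0 + 0.23×0 + 0.16×21 + 0.12×22 = 6.0000
Strategy Q: R₀ = 0.58×37 + 0.39×5 + 0.28×33 + 0.19×34 = 39.1100
Highest R₀: strategy Q with 39.1100.

39.11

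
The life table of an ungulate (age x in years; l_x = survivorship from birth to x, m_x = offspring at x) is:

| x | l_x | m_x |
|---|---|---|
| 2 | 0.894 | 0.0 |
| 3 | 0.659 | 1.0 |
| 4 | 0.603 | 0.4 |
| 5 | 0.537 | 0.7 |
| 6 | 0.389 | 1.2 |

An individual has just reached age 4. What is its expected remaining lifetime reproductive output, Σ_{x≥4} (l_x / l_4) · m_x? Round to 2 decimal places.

1.80

l_4 = 0.603. Conditional survival from age 4 to x is l_x / l_4.
  x=4: (0.603/0.603) × 0.4 = 0.4000
  x=5: (0.537/0.603) × 0.7 = 0.6234
  x=6: (0.389/0.603) × 1.2 = 0.7741
Sum = 0.4000 + 0.6234 + 0.7741 = 1.7975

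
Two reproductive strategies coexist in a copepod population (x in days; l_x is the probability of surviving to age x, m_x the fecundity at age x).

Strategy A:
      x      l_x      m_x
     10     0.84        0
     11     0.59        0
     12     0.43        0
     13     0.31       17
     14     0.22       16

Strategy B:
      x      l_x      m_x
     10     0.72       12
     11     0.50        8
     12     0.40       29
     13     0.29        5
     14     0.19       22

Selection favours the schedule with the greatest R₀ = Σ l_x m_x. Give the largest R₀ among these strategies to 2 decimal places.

29.87

Strategy A: R₀ = 0.84×0 + 0.59×0 + 0.43×0 + 0.31×17 + 0.22×16 = 8.7900
Strategy B: R₀ = 0.72×12 + 0.50×8 + 0.40×29 + 0.29×5 + 0.19×22 = 29.8700
Highest R₀: strategy B with 29.8700.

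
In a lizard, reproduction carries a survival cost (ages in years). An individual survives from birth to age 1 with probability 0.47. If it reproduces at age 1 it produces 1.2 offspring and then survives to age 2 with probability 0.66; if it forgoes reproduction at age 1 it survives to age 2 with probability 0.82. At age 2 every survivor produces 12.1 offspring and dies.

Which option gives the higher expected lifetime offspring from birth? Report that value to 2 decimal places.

breed at age 1: R₀ = 0.47 × (1.2 + 0.66 × 12.1) = 0.47 × 9.1860 = 4.3174
delay to age 2: R₀ = 0.47 × (0.82 × 12.1) = 0.47 × 9.9220 = 4.6633
Higher: delay to age 2 (4.6633).

4.66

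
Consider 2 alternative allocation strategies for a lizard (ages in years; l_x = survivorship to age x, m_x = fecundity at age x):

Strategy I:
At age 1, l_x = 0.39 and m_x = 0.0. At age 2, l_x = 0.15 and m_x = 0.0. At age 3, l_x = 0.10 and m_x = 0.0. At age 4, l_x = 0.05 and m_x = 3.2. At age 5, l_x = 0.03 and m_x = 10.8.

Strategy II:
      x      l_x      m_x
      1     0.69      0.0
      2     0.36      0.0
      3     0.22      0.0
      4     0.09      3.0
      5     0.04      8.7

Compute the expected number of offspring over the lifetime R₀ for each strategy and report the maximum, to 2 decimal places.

Strategy I: R₀ = 0.39×0.0 + 0.15×0.0 + 0.10×0.0 + 0.05×3.2 + 0.03×10.8 = 0.4840
Strategy II: R₀ = 0.69×0.0 + 0.36×0.0 + 0.22×0.0 + 0.09×3.0 + 0.04×8.7 = 0.6180
Highest R₀: strategy II with 0.6180.

0.62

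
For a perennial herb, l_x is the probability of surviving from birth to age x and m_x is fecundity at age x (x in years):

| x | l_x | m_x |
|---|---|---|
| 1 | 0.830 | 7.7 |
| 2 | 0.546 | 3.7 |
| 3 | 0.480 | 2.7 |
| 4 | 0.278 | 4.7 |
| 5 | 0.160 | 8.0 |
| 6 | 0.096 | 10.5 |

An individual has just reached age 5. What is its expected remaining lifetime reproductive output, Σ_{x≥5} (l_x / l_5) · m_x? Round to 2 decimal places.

l_5 = 0.160. Conditional survival from age 5 to x is l_x / l_5.
  x=5: (0.160/0.160) × 8.0 = 8.0000
  x=6: (0.096/0.160) × 10.5 = 6.3000
Sum = 8.0000 + 6.3000 = 14.3000

14.30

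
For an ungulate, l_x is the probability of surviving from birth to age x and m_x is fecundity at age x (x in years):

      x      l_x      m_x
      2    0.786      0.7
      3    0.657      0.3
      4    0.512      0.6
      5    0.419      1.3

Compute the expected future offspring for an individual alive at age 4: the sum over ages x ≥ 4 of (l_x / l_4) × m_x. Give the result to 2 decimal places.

l_4 = 0.512. Conditional survival from age 4 to x is l_x / l_4.
  x=4: (0.512/0.512) × 0.6 = 0.6000
  x=5: (0.419/0.512) × 1.3 = 1.0639
Sum = 0.6000 + 1.0639 = 1.6639

1.66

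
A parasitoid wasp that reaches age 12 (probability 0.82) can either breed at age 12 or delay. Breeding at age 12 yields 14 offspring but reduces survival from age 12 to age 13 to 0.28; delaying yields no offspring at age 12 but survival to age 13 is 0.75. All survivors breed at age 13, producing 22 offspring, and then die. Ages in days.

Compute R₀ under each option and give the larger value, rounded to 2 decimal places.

breed at age 12: R₀ = 0.82 × (14 + 0.28 × 22) = 0.82 × 20.1600 = 16.5312
delay to age 13: R₀ = 0.82 × (0.75 × 22) = 0.82 × 16.5000 = 13.5300
Higher: breed at age 12 (16.5312).

16.53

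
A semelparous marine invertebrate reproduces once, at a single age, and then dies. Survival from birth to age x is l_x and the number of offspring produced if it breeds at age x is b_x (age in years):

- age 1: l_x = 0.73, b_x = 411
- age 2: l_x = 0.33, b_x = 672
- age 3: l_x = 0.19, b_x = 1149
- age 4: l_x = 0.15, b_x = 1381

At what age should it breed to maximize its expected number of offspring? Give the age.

Expected offspring if breeding at age x = l_x × b_x:
  age 1: 0.73 × 411 = 300.030
  age 2: 0.33 × 672 = 221.760
  age 3: 0.19 × 1149 = 218.310
  age 4: 0.15 × 1381 = 207.150
Maximum at age 1 (300.030).

1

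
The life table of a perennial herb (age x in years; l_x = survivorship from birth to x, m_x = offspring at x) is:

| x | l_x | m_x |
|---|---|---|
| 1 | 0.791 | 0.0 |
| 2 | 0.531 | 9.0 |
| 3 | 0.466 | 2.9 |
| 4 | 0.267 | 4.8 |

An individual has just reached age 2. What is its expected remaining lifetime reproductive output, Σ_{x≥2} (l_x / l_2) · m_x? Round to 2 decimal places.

13.96

l_2 = 0.531. Conditional survival from age 2 to x is l_x / l_2.
  x=2: (0.531/0.531) × 9.0 = 9.0000
  x=3: (0.466/0.531) × 2.9 = 2.5450
  x=4: (0.267/0.531) × 4.8 = 2.4136
Sum = 9.0000 + 2.5450 + 2.4136 = 13.9586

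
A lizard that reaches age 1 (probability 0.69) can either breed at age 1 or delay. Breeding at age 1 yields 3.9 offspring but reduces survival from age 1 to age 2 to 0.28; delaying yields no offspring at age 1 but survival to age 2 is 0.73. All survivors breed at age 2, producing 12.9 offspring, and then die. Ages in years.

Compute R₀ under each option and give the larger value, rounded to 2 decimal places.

6.50

breed at age 1: R₀ = 0.69 × (3.9 + 0.28 × 12.9) = 0.69 × 7.5120 = 5.1833
delay to age 2: R₀ = 0.69 × (0.73 × 12.9) = 0.69 × 9.4170 = 6.4977
Higher: delay to age 2 (6.4977).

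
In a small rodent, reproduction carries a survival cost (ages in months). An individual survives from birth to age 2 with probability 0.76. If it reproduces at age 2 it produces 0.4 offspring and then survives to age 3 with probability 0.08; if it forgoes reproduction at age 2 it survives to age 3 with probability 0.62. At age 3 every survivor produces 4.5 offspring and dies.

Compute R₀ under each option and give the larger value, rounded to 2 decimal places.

2.12

breed at age 2: R₀ = 0.76 × (0.4 + 0.08 × 4.5) = 0.76 × 0.7600 = 0.5776
delay to age 3: R₀ = 0.76 × (0.62 × 4.5) = 0.76 × 2.7900 = 2.1204
Higher: delay to age 3 (2.1204).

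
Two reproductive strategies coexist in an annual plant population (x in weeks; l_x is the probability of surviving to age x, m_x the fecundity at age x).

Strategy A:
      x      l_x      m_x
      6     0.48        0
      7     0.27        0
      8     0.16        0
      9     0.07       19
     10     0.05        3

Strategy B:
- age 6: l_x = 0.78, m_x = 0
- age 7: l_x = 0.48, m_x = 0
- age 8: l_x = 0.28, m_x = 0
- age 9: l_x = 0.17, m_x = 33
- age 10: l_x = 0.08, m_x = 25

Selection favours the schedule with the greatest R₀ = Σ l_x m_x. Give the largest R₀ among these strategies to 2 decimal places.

7.61

Strategy A: R₀ = 0.48×0 + 0.27×0 + 0.16×0 + 0.07×19 + 0.05×3 = 1.4800
Strategy B: R₀ = 0.78×0 + 0.48×0 + 0.28×0 + 0.17×33 + 0.08×25 = 7.6100
Highest R₀: strategy B with 7.6100.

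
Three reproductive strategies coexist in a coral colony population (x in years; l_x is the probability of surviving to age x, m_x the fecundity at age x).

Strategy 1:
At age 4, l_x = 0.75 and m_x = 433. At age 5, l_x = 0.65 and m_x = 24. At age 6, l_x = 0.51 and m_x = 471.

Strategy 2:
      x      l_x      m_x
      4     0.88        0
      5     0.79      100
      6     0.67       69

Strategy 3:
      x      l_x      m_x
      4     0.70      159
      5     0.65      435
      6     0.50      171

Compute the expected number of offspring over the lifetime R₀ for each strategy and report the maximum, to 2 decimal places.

580.56

Strategy 1: R₀ = 0.75×433 + 0.65×24 + 0.51×471 = 580.5600
Strategy 2: R₀ = 0.88×0 + 0.79×100 + 0.67×69 = 125.2300
Strategy 3: R₀ = 0.70×159 + 0.65×435 + 0.50×171 = 479.5500
Highest R₀: strategy 1 with 580.5600.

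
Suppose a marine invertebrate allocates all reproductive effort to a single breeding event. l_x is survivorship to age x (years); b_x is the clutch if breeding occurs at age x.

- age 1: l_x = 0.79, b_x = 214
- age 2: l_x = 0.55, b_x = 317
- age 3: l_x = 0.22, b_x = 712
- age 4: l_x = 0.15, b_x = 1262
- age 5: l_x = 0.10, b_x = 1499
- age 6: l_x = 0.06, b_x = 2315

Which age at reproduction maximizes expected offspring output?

Expected offspring if breeding at age x = l_x × b_x:
  age 1: 0.79 × 214 = 169.060
  age 2: 0.55 × 317 = 174.350
  age 3: 0.22 × 712 = 156.640
  age 4: 0.15 × 1262 = 189.300
  age 5: 0.10 × 1499 = 149.900
  age 6: 0.06 × 2315 = 138.900
Maximum at age 4 (189.300).

4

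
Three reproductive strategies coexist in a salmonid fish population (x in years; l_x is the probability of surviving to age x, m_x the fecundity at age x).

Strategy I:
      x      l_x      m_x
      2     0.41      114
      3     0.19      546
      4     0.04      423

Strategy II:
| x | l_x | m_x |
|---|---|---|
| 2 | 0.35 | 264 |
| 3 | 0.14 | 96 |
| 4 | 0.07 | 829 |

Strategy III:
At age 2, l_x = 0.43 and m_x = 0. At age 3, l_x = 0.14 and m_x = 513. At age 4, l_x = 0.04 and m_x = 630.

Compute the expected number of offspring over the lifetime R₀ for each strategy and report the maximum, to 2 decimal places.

Strategy I: R₀ = 0.41×114 + 0.19×546 + 0.04×423 = 167.4000
Strategy II: R₀ = 0.35×264 + 0.14×96 + 0.07×829 = 163.8700
Strategy III: R₀ = 0.43×0 + 0.14×513 + 0.04×630 = 97.0200
Highest R₀: strategy I with 167.4000.

167.40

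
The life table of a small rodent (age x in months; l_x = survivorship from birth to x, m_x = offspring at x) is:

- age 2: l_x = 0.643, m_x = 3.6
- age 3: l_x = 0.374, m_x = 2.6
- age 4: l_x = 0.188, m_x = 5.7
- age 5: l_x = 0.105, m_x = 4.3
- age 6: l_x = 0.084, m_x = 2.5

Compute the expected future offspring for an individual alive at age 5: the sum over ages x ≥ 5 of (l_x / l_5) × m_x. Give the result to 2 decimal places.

l_5 = 0.105. Conditional survival from age 5 to x is l_x / l_5.
  x=5: (0.105/0.105) × 4.3 = 4.3000
  x=6: (0.084/0.105) × 2.5 = 2.0000
Sum = 4.3000 + 2.0000 = 6.3000

6.30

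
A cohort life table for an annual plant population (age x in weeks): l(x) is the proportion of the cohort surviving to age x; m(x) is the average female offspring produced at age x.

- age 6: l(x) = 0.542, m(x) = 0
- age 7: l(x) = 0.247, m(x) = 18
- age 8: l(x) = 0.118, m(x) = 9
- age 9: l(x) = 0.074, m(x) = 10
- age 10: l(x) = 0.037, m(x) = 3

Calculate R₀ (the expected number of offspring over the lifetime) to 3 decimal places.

R₀ = Σ l(x) m(x):
  age 6: 0.542 × 0 = 0.0000
  age 7: 0.247 × 18 = 4.4460
  age 8: 0.118 × 9 = 1.0620
  age 9: 0.074 × 10 = 0.7400
  age 10: 0.037 × 3 = 0.1110
R₀ = 0.0000 + 4.4460 + 1.0620 + 0.7400 + 0.1110 = 6.3590

6.359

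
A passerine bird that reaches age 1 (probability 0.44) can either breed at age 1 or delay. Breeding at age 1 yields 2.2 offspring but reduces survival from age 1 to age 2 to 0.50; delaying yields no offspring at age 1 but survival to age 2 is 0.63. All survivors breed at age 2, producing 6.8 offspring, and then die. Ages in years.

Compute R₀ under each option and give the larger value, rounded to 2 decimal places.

breed at age 1: R₀ = 0.44 × (2.2 + 0.50 × 6.8) = 0.44 × 5.6000 = 2.4640
delay to age 2: R₀ = 0.44 × (0.63 × 6.8) = 0.44 × 4.2840 = 1.8850
Higher: breed at age 1 (2.4640).

2.46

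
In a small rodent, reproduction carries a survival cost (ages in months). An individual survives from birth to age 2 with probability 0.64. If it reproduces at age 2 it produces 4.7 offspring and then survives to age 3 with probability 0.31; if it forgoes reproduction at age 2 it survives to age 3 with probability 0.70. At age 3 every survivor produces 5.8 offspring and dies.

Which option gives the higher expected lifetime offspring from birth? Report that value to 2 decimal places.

4.16

breed at age 2: R₀ = 0.64 × (4.7 + 0.31 × 5.8) = 0.64 × 6.4980 = 4.1587
delay to age 3: R₀ = 0.64 × (0.70 × 5.8) = 0.64 × 4.0600 = 2.5984
Higher: breed at age 2 (4.1587).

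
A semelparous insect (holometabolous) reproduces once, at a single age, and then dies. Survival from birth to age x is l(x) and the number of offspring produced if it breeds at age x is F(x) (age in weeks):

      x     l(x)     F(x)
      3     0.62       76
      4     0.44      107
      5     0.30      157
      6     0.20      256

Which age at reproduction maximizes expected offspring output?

Expected offspring if breeding at age x = l(x) × F(x):
  age 3: 0.62 × 76 = 47.120
  age 4: 0.44 × 107 = 47.080
  age 5: 0.30 × 157 = 47.100
  age 6: 0.20 × 256 = 51.200
Maximum at age 6 (51.200).

6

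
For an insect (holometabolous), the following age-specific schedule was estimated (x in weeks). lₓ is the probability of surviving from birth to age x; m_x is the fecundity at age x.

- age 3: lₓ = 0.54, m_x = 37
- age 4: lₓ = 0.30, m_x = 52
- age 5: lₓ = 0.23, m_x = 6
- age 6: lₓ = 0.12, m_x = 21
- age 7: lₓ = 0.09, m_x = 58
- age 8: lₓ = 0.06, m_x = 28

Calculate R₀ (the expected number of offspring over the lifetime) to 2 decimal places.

46.38

R₀ = Σ lₓ m_x:
  age 3: 0.54 × 37 = 19.9800
  age 4: 0.30 × 52 = 15.6000
  age 5: 0.23 × 6 = 1.3800
  age 6: 0.12 × 21 = 2.5200
  age 7: 0.09 × 58 = 5.2200
  age 8: 0.06 × 28 = 1.6800
R₀ = 19.9800 + 15.6000 + 1.3800 + 2.5200 + 5.2200 + 1.6800 = 46.3800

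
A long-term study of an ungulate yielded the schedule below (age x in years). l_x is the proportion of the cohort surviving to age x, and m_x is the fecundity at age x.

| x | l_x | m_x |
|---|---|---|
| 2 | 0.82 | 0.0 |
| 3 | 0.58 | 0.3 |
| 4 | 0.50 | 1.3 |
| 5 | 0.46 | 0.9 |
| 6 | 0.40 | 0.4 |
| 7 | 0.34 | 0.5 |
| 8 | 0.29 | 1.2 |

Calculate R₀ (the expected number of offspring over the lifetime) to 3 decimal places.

R₀ = Σ l_x m_x:
  age 2: 0.82 × 0.0 = 0.0000
  age 3: 0.58 × 0.3 = 0.1740
  age 4: 0.50 × 1.3 = 0.6500
  age 5: 0.46 × 0.9 = 0.4140
  age 6: 0.40 × 0.4 = 0.1600
  age 7: 0.34 × 0.5 = 0.1700
  age 8: 0.29 × 1.2 = 0.3480
R₀ = 0.0000 + 0.1740 + 0.6500 + 0.4140 + 0.1600 + 0.1700 + 0.3480 = 1.9160

1.916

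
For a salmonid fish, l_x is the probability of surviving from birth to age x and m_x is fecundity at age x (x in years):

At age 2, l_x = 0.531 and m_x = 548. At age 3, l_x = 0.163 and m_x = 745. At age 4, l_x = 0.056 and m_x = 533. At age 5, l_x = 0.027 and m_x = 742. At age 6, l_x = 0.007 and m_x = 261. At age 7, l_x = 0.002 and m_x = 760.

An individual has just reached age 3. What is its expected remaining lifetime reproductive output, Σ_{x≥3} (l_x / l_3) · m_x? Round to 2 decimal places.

1071.56

l_3 = 0.163. Conditional survival from age 3 to x is l_x / l_3.
  x=3: (0.163/0.163) × 745 = 745.0000
  x=4: (0.056/0.163) × 533 = 183.1166
  x=5: (0.027/0.163) × 742 = 122.9080
  x=6: (0.007/0.163) × 261 = 11.2086
  x=7: (0.002/0.163) × 760 = 9.3252
Sum = 745.0000 + 183.1166 + 122.9080 + 11.2086 + 9.3252 = 1071.5583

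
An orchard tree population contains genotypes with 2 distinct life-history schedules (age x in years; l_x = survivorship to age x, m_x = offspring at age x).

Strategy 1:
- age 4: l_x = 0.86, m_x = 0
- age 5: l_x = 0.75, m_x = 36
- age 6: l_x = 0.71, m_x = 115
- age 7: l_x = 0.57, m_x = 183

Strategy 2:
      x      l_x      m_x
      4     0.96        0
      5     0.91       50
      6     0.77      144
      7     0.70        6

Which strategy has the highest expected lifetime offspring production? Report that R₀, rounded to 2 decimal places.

Strategy 1: R₀ = 0.86×0 + 0.75×36 + 0.71×115 + 0.57×183 = 212.9600
Strategy 2: R₀ = 0.96×0 + 0.91×50 + 0.77×144 + 0.70×6 = 160.5800
Highest R₀: strategy 1 with 212.9600.

212.96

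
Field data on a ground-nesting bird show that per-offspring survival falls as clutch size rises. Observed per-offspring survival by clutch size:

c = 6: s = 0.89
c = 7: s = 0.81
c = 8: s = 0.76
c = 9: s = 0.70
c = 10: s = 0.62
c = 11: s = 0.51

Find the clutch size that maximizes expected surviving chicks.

9

Expected surviving chicks = c × s(c):
  c=6: 6 × 0.89 = 5.340
  c=7: 7 × 0.81 = 5.670
  c=8: 8 × 0.76 = 6.080
  c=9: 9 × 0.70 = 6.300
  c=10: 10 × 0.62 = 6.200
  c=11: 11 × 0.51 = 5.610
Maximum at c = 9 (6.300 surviving chicks).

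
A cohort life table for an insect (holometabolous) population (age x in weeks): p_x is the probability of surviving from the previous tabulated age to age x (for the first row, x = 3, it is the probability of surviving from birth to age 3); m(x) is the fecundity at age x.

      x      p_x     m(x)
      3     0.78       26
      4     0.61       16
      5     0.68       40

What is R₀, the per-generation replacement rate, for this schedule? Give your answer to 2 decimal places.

40.83

Survivorship from birth: l_x = p_3·p_4·…·p_x.
  l_3 = 0.78000
  l_4 = 0.47580
  l_5 = 0.32354
R₀ = Σ l_x m(x):
  age 3: 0.78000 × 26 = 20.2800
  age 4: 0.47580 × 16 = 7.6128
  age 5: 0.32354 × 40 = 12.9416
R₀ = 20.2800 + 7.6128 + 12.9416 = 40.8344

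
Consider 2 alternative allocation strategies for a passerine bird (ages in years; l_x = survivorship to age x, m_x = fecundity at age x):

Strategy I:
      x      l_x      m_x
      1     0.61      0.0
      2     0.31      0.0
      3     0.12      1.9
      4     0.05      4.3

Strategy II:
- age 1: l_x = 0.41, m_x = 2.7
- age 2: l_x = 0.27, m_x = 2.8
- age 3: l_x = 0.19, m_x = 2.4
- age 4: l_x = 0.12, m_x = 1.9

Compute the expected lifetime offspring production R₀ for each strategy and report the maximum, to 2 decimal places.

Strategy I: R₀ = 0.61×0.0 + 0.31×0.0 + 0.12×1.9 + 0.05×4.3 = 0.4430
Strategy II: R₀ = 0.41×2.7 + 0.27×2.8 + 0.19×2.4 + 0.12×1.9 = 2.5470
Highest R₀: strategy II with 2.5470.

2.55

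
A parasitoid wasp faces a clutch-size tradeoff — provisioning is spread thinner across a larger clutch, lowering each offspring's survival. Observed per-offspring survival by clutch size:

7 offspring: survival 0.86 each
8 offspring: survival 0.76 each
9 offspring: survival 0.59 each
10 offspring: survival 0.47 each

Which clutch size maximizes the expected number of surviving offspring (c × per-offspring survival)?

Expected surviving offspring = c × s(c):
  c=7: 7 × 0.86 = 6.020
  c=8: 8 × 0.76 = 6.080
  c=9: 9 × 0.59 = 5.310
  c=10: 10 × 0.47 = 4.700
Maximum at c = 8 (6.080 surviving offspring).

8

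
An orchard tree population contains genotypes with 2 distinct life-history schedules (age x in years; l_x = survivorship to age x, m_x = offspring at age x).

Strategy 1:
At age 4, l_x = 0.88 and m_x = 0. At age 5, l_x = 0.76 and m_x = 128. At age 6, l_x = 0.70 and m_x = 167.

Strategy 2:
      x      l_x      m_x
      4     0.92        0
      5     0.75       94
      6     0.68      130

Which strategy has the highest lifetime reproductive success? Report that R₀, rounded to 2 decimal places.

Strategy 1: R₀ = 0.88×0 + 0.76×128 + 0.70×167 = 214.1800
Strategy 2: R₀ = 0.92×0 + 0.75×94 + 0.68×130 = 158.9000
Highest R₀: strategy 1 with 214.1800.

214.18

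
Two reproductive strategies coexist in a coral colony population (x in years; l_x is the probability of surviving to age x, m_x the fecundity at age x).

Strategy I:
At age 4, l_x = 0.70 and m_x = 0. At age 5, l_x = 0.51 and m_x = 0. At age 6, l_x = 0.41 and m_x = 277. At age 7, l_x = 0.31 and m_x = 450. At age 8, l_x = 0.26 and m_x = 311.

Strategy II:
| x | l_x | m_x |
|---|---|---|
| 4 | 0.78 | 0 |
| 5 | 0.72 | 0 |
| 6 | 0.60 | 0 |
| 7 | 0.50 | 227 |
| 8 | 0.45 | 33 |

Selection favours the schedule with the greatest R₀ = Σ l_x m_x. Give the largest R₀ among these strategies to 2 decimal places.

Strategy I: R₀ = 0.70×0 + 0.51×0 + 0.41×277 + 0.31×450 + 0.26×311 = 333.9300
Strategy II: R₀ = 0.78×0 + 0.72×0 + 0.60×0 + 0.50×227 + 0.45×33 = 128.3500
Highest R₀: strategy I with 333.9300.

333.93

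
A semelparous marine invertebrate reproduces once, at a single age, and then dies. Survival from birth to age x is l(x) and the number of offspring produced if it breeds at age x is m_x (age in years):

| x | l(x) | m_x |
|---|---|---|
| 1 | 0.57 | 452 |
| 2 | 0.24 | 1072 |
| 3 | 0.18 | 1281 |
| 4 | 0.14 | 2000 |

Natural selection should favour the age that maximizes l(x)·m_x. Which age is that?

4

Expected offspring if breeding at age x = l(x) × m_x:
  age 1: 0.57 × 452 = 257.640
  age 2: 0.24 × 1072 = 257.280
  age 3: 0.18 × 1281 = 230.580
  age 4: 0.14 × 2000 = 280.000
Maximum at age 4 (280.000).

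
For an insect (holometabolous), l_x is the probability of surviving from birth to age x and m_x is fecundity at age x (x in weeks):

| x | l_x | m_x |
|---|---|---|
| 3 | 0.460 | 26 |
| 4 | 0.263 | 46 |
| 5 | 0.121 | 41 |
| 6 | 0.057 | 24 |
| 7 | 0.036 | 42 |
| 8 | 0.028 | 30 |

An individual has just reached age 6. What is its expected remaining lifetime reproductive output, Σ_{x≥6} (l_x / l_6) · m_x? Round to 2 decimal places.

l_6 = 0.057. Conditional survival from age 6 to x is l_x / l_6.
  x=6: (0.057/0.057) × 24 = 24.0000
  x=7: (0.036/0.057) × 42 = 26.5263
  x=8: (0.028/0.057) × 30 = 14.7368
Sum = 24.0000 + 26.5263 + 14.7368 = 65.2632

65.26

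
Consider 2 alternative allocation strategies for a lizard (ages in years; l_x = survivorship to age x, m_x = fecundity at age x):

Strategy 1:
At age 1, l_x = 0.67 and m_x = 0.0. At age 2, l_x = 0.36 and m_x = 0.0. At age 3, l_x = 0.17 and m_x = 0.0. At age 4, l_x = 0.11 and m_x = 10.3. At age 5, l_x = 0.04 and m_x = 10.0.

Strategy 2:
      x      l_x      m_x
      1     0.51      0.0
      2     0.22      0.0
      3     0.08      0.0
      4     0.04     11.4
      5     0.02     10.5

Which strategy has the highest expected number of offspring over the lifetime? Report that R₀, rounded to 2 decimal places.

Strategy 1: R₀ = 0.67×0.0 + 0.36×0.0 + 0.17×0.0 + 0.11×10.3 + 0.04×10.0 = 1.5330
Strategy 2: R₀ = 0.51×0.0 + 0.22×0.0 + 0.08×0.0 + 0.04×11.4 + 0.02×10.5 = 0.6660
Highest R₀: strategy 1 with 1.5330.

1.53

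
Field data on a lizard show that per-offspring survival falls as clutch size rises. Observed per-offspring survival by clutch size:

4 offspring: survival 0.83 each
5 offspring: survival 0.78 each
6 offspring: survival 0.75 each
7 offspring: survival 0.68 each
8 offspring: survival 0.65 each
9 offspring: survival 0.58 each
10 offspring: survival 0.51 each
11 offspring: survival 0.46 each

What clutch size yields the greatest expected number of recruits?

Expected recruits = c × s(c):
  c=4: 4 × 0.83 = 3.320
  c=5: 5 × 0.78 = 3.900
  c=6: 6 × 0.75 = 4.500
  c=7: 7 × 0.68 = 4.760
  c=8: 8 × 0.65 = 5.200
  c=9: 9 × 0.58 = 5.220
  c=10: 10 × 0.51 = 5.100
  c=11: 11 × 0.46 = 5.060
Maximum at c = 9 (5.220 recruits).

9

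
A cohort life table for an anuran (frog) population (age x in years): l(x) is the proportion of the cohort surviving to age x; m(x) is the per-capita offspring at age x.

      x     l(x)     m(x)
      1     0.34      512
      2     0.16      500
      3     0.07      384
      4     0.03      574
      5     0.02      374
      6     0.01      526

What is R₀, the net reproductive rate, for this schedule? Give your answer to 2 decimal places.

310.92

R₀ = Σ l(x) m(x):
  age 1: 0.34 × 512 = 174.0800
  age 2: 0.16 × 500 = 80.0000
  age 3: 0.07 × 384 = 26.8800
  age 4: 0.03 × 574 = 17.2200
  age 5: 0.02 × 374 = 7.4800
  age 6: 0.01 × 526 = 5.2600
R₀ = 174.0800 + 80.0000 + 26.8800 + 17.2200 + 7.4800 + 5.2600 = 310.9200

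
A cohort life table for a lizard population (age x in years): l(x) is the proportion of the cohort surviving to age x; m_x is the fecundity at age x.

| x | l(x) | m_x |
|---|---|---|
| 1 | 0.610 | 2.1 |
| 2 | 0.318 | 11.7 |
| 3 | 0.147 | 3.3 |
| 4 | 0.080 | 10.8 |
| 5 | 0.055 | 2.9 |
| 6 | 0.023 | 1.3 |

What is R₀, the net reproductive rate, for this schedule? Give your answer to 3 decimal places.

6.540

R₀ = Σ l(x) m_x:
  age 1: 0.610 × 2.1 = 1.2810
  age 2: 0.318 × 11.7 = 3.7206
  age 3: 0.147 × 3.3 = 0.4851
  age 4: 0.080 × 10.8 = 0.8640
  age 5: 0.055 × 2.9 = 0.1595
  age 6: 0.023 × 1.3 = 0.0299
R₀ = 1.2810 + 3.7206 + 0.4851 + 0.8640 + 0.1595 + 0.0299 = 6.5401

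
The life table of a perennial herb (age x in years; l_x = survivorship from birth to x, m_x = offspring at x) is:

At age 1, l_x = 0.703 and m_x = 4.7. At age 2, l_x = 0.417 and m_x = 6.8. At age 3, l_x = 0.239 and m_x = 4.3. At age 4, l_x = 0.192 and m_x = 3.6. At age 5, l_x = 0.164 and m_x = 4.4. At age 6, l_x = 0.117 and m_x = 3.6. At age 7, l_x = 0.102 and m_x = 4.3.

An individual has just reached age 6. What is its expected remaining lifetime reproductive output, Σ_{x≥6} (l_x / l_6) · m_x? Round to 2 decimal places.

l_6 = 0.117. Conditional survival from age 6 to x is l_x / l_6.
  x=6: (0.117/0.117) × 3.6 = 3.6000
  x=7: (0.102/0.117) × 4.3 = 3.7487
Sum = 3.6000 + 3.7487 = 7.3487

7.35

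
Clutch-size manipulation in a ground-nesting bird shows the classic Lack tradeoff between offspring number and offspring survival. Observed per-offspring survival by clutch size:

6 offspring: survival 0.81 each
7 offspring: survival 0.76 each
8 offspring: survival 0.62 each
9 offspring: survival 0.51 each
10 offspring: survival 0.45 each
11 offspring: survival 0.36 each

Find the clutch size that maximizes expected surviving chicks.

7

Expected surviving chicks = c × s(c):
  c=6: 6 × 0.81 = 4.860
  c=7: 7 × 0.76 = 5.320
  c=8: 8 × 0.62 = 4.960
  c=9: 9 × 0.51 = 4.590
  c=10: 10 × 0.45 = 4.500
  c=11: 11 × 0.36 = 3.960
Maximum at c = 7 (5.320 surviving chicks).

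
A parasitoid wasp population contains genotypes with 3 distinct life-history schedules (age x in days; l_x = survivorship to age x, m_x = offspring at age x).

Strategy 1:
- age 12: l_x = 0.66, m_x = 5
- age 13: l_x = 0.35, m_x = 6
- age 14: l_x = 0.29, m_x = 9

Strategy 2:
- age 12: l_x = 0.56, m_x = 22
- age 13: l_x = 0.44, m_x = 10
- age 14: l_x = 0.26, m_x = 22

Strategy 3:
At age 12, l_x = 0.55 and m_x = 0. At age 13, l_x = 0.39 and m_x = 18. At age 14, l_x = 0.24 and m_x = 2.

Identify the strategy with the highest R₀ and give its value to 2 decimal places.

Strategy 1: R₀ = 0.66×5 + 0.35×6 + 0.29×9 = 8.0100
Strategy 2: R₀ = 0.56×22 + 0.44×10 + 0.26×22 = 22.4400
Strategy 3: R₀ = 0.55×0 + 0.39×18 + 0.24×2 = 7.5000
Highest R₀: strategy 2 with 22.4400.

22.44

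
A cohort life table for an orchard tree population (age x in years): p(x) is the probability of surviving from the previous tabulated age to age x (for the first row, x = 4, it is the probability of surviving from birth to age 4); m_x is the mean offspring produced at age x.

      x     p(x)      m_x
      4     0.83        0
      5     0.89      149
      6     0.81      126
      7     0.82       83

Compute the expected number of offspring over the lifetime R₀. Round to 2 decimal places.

Survivorship from birth: l_x = p_4·p_5·…·p_x.
  l_4 = 0.83000
  l_5 = 0.73870
  l_6 = 0.59835
  l_7 = 0.49064
R₀ = Σ l_x m_x:
  age 4: 0.83000 × 0 = 0.0000
  age 5: 0.73870 × 149 = 110.0663
  age 6: 0.59835 × 126 = 75.3921
  age 7: 0.49064 × 83 = 40.7231
R₀ = 0.0000 + 110.0663 + 75.3921 + 40.7231 = 226.1815

226.18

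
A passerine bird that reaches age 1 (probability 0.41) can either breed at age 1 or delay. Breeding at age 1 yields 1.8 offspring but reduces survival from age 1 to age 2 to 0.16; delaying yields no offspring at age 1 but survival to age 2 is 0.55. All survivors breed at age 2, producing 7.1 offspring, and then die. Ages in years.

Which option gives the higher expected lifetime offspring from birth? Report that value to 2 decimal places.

1.60

breed at age 1: R₀ = 0.41 × (1.8 + 0.16 × 7.1) = 0.41 × 2.9360 = 1.2038
delay to age 2: R₀ = 0.41 × (0.55 × 7.1) = 0.41 × 3.9050 = 1.6011
Higher: delay to age 2 (1.6011).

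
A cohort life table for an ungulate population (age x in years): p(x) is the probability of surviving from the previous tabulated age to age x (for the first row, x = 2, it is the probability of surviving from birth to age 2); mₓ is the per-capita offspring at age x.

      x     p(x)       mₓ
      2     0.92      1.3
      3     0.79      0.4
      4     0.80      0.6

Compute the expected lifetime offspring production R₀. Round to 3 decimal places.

Survivorship from birth: l_x = p_2·p_3·…·p_x.
  l_2 = 0.92000
  l_3 = 0.72680
  l_4 = 0.58144
R₀ = Σ l_x mₓ:
  age 2: 0.92000 × 1.3 = 1.1960
  age 3: 0.72680 × 0.4 = 0.2907
  age 4: 0.58144 × 0.6 = 0.3489
R₀ = 1.1960 + 0.2907 + 0.3489 = 1.8356

1.836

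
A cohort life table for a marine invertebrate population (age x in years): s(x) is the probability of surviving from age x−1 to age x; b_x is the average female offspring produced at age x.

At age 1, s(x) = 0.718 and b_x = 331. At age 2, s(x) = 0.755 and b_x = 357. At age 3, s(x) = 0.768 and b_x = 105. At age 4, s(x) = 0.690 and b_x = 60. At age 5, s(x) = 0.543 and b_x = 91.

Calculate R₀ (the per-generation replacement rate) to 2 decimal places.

506.33

Survivorship from birth: l_x = s_1·s_2·…·s_x.
  l_1 = 0.71800
  l_2 = 0.54209
  l_3 = 0.41633
  l_4 = 0.28726
  l_5 = 0.15598
R₀ = Σ l_x b_x:
  age 1: 0.71800 × 331 = 237.6580
  age 2: 0.54209 × 357 = 193.5261
  age 3: 0.41633 × 105 = 43.7146
  age 4: 0.28726 × 60 = 17.2356
  age 5: 0.15598 × 91 = 14.1942
R₀ = 237.6580 + 193.5261 + 43.7146 + 17.2356 + 14.1942 = 506.3286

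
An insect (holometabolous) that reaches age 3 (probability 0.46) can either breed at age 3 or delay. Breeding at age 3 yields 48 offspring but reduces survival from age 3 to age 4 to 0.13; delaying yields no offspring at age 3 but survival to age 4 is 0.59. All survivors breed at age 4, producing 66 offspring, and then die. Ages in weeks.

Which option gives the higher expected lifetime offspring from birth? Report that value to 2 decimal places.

breed at age 3: R₀ = 0.46 × (48 + 0.13 × 66) = 0.46 × 56.5800 = 26.0268
delay to age 4: R₀ = 0.46 × (0.59 × 66) = 0.46 × 38.9400 = 17.9124
Higher: breed at age 3 (26.0268).

26.03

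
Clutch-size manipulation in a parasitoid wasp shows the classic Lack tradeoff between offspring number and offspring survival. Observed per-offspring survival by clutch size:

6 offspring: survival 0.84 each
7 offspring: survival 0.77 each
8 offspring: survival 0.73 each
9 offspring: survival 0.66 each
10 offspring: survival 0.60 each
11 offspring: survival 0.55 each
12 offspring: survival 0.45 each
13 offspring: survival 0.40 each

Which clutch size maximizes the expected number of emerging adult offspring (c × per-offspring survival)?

Expected emerging adult offspring = c × s(c):
  c=6: 6 × 0.84 = 5.040
  c=7: 7 × 0.77 = 5.390
  c=8: 8 × 0.73 = 5.840
  c=9: 9 × 0.66 = 5.940
  c=10: 10 × 0.60 = 6.000
  c=11: 11 × 0.55 = 6.050
  c=12: 12 × 0.45 = 5.400
  c=13: 13 × 0.40 = 5.200
Maximum at c = 11 (6.050 emerging adult offspring).

11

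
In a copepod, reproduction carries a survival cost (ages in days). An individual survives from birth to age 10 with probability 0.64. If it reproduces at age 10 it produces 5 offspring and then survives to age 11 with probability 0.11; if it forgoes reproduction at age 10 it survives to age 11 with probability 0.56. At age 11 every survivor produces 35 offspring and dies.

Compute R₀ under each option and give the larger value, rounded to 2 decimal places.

breed at age 10: R₀ = 0.64 × (5 + 0.11 × 35) = 0.64 × 8.8500 = 5.6640
delay to age 11: R₀ = 0.64 × (0.56 × 35) = 0.64 × 19.6000 = 12.5440
Higher: delay to age 11 (12.5440).

12.54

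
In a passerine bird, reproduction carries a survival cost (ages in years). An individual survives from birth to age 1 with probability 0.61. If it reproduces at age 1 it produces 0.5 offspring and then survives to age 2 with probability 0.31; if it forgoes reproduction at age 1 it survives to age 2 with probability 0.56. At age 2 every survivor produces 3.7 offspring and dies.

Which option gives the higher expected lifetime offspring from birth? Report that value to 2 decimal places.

1.26

breed at age 1: R₀ = 0.61 × (0.5 + 0.31 × 3.7) = 0.61 × 1.6470 = 1.0047
delay to age 2: R₀ = 0.61 × (0.56 × 3.7) = 0.61 × 2.0720 = 1.2639
Higher: delay to age 2 (1.2639).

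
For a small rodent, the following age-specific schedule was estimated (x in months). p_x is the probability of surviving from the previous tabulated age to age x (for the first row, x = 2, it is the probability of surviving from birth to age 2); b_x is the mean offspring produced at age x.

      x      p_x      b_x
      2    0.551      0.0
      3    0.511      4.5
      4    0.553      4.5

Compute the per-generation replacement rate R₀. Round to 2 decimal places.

1.97

Survivorship from birth: l_x = p_2·p_3·…·p_x.
  l_2 = 0.55100
  l_3 = 0.28156
  l_4 = 0.15570
R₀ = Σ l_x b_x:
  age 2: 0.55100 × 0.0 = 0.0000
  age 3: 0.28156 × 4.5 = 1.2670
  age 4: 0.15570 × 4.5 = 0.7006
R₀ = 0.0000 + 1.2670 + 0.7006 = 1.9677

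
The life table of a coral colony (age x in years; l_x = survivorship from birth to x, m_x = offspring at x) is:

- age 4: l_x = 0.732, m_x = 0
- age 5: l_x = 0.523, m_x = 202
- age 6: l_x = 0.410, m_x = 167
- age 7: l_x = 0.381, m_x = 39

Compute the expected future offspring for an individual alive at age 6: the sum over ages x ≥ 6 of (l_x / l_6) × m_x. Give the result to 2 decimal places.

l_6 = 0.410. Conditional survival from age 6 to x is l_x / l_6.
  x=6: (0.410/0.410) × 167 = 167.0000
  x=7: (0.381/0.410) × 39 = 36.2415
Sum = 167.0000 + 36.2415 = 203.2415

203.24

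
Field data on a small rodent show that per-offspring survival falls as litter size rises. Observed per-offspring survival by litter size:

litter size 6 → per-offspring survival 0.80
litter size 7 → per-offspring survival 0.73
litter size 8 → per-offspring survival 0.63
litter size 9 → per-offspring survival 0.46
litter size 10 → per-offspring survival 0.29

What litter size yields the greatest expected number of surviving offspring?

Expected surviving offspring = c × s(c):
  c=6: 6 × 0.80 = 4.800
  c=7: 7 × 0.73 = 5.110
  c=8: 8 × 0.63 = 5.040
  c=9: 9 × 0.46 = 4.140
  c=10: 10 × 0.29 = 2.900
Maximum at c = 7 (5.110 surviving offspring).

7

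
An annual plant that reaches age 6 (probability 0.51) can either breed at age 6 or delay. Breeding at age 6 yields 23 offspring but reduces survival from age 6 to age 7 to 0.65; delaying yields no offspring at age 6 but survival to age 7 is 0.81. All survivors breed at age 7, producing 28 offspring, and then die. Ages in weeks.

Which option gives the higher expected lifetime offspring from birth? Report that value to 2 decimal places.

21.01

breed at age 6: R₀ = 0.51 × (23 + 0.65 × 28) = 0.51 × 41.2000 = 21.0120
delay to age 7: R₀ = 0.51 × (0.81 × 28) = 0.51 × 22.6800 = 11.5668
Higher: breed at age 6 (21.0120).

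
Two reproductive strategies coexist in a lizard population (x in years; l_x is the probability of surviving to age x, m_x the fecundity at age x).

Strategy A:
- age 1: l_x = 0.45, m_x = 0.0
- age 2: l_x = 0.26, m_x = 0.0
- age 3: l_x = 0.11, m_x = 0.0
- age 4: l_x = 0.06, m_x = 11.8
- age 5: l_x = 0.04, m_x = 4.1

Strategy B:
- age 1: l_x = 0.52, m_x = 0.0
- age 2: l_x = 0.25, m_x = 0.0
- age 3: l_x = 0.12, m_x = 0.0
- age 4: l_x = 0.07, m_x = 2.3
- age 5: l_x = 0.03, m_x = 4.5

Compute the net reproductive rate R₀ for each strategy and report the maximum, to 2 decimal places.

Strategy A: R₀ = 0.45×0.0 + 0.26×0.0 + 0.11×0.0 + 0.06×11.8 + 0.04×4.1 = 0.8720
Strategy B: R₀ = 0.52×0.0 + 0.25×0.0 + 0.12×0.0 + 0.07×2.3 + 0.03×4.5 = 0.2960
Highest R₀: strategy A with 0.8720.

0.87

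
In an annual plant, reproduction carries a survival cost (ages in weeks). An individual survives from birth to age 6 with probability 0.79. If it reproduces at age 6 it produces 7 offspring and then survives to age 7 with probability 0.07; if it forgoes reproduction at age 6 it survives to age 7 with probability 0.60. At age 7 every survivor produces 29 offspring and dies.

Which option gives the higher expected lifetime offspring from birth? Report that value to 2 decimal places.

13.75

breed at age 6: R₀ = 0.79 × (7 + 0.07 × 29) = 0.79 × 9.0300 = 7.1337
delay to age 7: R₀ = 0.79 × (0.60 × 29) = 0.79 × 17.4000 = 13.7460
Higher: delay to age 7 (13.7460).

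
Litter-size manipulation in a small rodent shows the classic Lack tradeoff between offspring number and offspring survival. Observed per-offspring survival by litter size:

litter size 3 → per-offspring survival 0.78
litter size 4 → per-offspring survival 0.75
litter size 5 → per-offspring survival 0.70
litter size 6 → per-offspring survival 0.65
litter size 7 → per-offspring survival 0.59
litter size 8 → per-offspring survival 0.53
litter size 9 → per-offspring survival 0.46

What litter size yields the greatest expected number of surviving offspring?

Expected surviving offspring = c × s(c):
  c=3: 3 × 0.78 = 2.340
  c=4: 4 × 0.75 = 3.000
  c=5: 5 × 0.70 = 3.500
  c=6: 6 × 0.65 = 3.900
  c=7: 7 × 0.59 = 4.130
  c=8: 8 × 0.53 = 4.240
  c=9: 9 × 0.46 = 4.140
Maximum at c = 8 (4.240 surviving offspring).

8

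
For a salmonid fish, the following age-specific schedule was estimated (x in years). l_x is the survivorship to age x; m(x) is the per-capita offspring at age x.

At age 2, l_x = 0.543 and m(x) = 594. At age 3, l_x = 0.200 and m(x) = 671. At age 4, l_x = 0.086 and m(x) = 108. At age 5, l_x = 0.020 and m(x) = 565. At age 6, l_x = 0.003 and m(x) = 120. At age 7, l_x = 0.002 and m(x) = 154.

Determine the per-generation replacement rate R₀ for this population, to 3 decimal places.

477.998

R₀ = Σ l_x m(x):
  age 2: 0.543 × 594 = 322.5420
  age 3: 0.200 × 671 = 134.2000
  age 4: 0.086 × 108 = 9.2880
  age 5: 0.020 × 565 = 11.3000
  age 6: 0.003 × 120 = 0.3600
  age 7: 0.002 × 154 = 0.3080
R₀ = 322.5420 + 134.2000 + 9.2880 + 11.3000 + 0.3600 + 0.3080 = 477.9980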